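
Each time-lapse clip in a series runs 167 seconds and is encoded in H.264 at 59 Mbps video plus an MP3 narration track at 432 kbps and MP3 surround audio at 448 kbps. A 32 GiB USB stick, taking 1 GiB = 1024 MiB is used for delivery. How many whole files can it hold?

Audio total: 432 + 448 = 880 kbps = 0.880 Mbps.
Total bitrate: 59.880 Mbps.
Per item: 59.880 Mbps × 167 s = 10,000 Mb = 1,250 MB.
Capacity: 32 GiB = 274,878 Mb; 27.49 items → 27 complete.

27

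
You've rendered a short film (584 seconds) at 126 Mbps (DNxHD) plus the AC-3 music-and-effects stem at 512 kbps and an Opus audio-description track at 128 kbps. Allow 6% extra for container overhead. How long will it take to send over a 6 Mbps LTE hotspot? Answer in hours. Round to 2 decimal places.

Audio total: 512 + 128 = 640 kbps = 0.640 Mbps.
Total bitrate: 126.640 Mbps.
File: 126.640 Mbps × 584 s = 73957.8 Mb.
With 6% container overhead: ×1.06. → 78395.2 Mb.
At 6 Mbps: 78395.2 / 6 = 13065.9 s ≈ 3.63 hours.

3.63 hours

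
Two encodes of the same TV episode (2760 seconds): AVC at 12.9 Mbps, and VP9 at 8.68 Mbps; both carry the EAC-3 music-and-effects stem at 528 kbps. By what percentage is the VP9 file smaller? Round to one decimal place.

Audio: 528 kbps = 0.528 Mbps.
AVC: 13.428 Mbps × 2760 s = 37061.3 Mb = 4.633 GB.
VP9: 9.208 Mbps × 2760 s = 25414.1 Mb = 3.177 GB.
Reduction: (1 − 3.177/4.633) × 100 = 31.43%.

31.4%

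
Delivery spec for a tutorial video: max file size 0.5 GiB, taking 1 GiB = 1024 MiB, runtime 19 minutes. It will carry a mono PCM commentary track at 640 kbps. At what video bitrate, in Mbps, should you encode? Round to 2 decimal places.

Budget: 0.5 GiB = 4295.0 Mb.
19 min = 1140 s
Total bitrate budget: 4295.0 Mb / 1140 s = 3.768 Mbps.
Audio: 640 kbps = 0.640 Mbps.
Video: 3.768 − 0.640 = 3.128 Mbps.

3.13 Mbps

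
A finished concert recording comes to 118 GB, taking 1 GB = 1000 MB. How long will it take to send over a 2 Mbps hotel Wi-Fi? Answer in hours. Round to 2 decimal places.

131.11 hours

File: 118 GB = 944000.0 Mb.
At 2 Mbps: 944000.0 / 2 = 472000.0 s ≈ 131 hours.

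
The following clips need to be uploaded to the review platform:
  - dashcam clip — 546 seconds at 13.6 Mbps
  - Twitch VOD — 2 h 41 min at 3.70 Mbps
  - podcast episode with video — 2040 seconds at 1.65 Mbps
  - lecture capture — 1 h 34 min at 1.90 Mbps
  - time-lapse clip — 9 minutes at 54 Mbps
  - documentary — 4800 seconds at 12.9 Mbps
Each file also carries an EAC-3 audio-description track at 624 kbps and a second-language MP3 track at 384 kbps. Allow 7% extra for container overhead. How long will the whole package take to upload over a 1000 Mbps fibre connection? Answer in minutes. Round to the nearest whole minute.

Audio total: 624 + 384 = 1008 kbps = 1.008 Mbps.
dashcam clip: 14.608 Mbps × 546 s × 1.07 = 8534.3 Mb
Twitch VOD: 4.708 Mbps × 9660 s × 1.07 = 48662.8 Mb
podcast episode with video: 2.658 Mbps × 2040 s × 1.07 = 5801.9 Mb
lecture capture: 2.908 Mbps × 5640 s × 1.07 = 17549.2 Mb
time-lapse clip: 55.008 Mbps × 540 s × 1.07 = 31783.6 Mb
documentary: 13.908 Mbps × 4800 s × 1.07 = 71431.5 Mb
Total: 183763.3 Mb = 22970.4 MB.
At 1000 Mbps: 183763.3 / 1000 = 184 s ≈ 3.06 minutes.

3 minutes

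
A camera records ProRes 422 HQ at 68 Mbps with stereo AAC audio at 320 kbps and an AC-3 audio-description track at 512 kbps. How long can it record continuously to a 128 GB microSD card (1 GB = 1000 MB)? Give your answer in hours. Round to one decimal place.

4.1 hours

Audio total: 320 + 512 = 832 kbps = 0.832 Mbps.
Total bitrate: 68 + 0.832 = 68.832 Mbps.
Capacity: 128 GB = 1,024,000 Mb.
Recording time: 1,024,000 / 68.832 = 14,877 s ≈ 4.13 hours.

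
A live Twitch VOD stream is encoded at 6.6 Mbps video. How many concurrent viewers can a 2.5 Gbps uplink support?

378

2.5 Gbps = 2,500 Mbps; 2,500 / 6.600 = 378.79 → 378 viewers.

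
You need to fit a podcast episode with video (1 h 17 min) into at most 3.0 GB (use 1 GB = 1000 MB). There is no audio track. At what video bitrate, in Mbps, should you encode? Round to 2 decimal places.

5.19 Mbps

Budget: 3.0 GB = 24000.0 Mb.
1 h 17 min = 77 min = 4620 s
Total bitrate budget: 24000.0 Mb / 4620 s = 5.195 Mbps.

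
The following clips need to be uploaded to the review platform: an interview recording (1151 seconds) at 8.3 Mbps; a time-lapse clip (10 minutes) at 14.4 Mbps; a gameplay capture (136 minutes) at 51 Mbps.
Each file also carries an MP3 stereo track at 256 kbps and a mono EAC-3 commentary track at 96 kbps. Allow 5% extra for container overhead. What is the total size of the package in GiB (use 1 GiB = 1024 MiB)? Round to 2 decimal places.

53.52 GiB

Audio total: 256 + 96 = 352 kbps = 0.352 Mbps.
interview recording: 8.652 Mbps × 1151 s × 1.05 = 10456.4 Mb
time-lapse clip: 14.752 Mbps × 600 s × 1.05 = 9293.8 Mb
gameplay capture: 51.352 Mbps × 8160 s × 1.05 = 439983.9 Mb
Total: 459734.1 Mb = 57466.8 MB.
= 53.52 GiB.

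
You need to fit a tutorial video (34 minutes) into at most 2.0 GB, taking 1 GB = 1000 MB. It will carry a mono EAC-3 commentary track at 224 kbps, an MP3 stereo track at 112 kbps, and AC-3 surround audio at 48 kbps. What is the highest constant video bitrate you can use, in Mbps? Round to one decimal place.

Budget: 2.0 GB = 16000.0 Mb.
34 min = 2040 s
Total bitrate budget: 16000.0 Mb / 2040 s = 7.843 Mbps.
Audio total: 224 + 112 + 48 = 384 kbps = 0.384 Mbps.
Video: 7.843 − 0.384 = 7.459 Mbps.

7.5 Mbps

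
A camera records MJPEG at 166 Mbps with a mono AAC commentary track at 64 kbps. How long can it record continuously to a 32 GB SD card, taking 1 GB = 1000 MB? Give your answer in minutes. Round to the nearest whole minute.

Audio: 64 kbps = 0.064 Mbps.
Total bitrate: 166 + 0.064 = 166.064 Mbps.
Capacity: 32 GB = 256,000 Mb.
Recording time: 256,000 / 166.064 = 1,542 s ≈ 25.7 minutes.

26 minutes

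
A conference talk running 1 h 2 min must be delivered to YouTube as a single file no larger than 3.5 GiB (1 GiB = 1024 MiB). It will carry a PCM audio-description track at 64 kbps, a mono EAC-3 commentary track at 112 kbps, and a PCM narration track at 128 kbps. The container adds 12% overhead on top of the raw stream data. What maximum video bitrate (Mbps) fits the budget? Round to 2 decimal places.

Budget: 3.5 GiB = 30064.8 Mb.
Stream payload after overhead: 30064.8 / 1.12 = 26843.5 Mb.
1 h 2 min = 62 min = 3720 s
Total bitrate budget: 26843.5 Mb / 3720 s = 7.216 Mbps.
Audio total: 64 + 112 + 128 = 304 kbps = 0.304 Mbps.
Video: 7.216 − 0.304 = 6.912 Mbps.

6.91 Mbps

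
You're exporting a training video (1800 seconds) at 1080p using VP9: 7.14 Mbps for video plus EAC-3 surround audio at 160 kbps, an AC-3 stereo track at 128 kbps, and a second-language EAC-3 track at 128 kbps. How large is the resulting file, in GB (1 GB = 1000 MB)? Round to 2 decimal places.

1.70 GB

Audio total: 160 + 128 + 128 = 416 kbps = 0.416 Mbps.
Total bitrate: 7.14 + 0.416 = 7.556 Mbps.
Stream data: 7.556 Mbps × 1800 s = 13600.8 Mb.
13,601 Mb ÷ 8 = 1,700 MB → 1.700 GB.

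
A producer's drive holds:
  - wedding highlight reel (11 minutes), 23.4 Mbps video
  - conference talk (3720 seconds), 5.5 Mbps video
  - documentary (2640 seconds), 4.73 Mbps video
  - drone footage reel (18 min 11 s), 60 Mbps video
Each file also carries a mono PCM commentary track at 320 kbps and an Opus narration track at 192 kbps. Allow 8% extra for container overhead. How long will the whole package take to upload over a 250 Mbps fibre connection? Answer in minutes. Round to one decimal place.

Audio total: 320 + 192 = 512 kbps = 0.512 Mbps.
wedding highlight reel: 23.912 Mbps × 660 s × 1.08 = 17044.5 Mb
conference talk: 6.012 Mbps × 3720 s × 1.08 = 24153.8 Mb
documentary: 5.242 Mbps × 2640 s × 1.08 = 14946.0 Mb
drone footage reel: 60.512 Mbps × 1091 s × 1.08 = 71300.1 Mb
Total: 127444.4 Mb = 15930.5 MB.
At 250 Mbps: 127444.4 / 250 = 510 s ≈ 8.5 minutes.

8.5 minutes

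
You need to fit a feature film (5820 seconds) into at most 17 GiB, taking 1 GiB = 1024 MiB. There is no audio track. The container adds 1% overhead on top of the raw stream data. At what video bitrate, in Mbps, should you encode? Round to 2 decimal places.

Budget: 17 GiB = 146028.9 Mb.
Stream payload after overhead: 146028.9 / 1.01 = 144583.1 Mb.
Total bitrate budget: 144583.1 Mb / 5820 s = 24.842 Mbps.

24.84 Mbps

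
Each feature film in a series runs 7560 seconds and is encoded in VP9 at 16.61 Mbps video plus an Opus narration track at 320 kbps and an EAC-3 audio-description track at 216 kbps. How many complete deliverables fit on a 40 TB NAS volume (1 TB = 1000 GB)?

Audio total: 320 + 216 = 536 kbps = 0.536 Mbps.
Total bitrate: 17.146 Mbps.
Per item: 17.146 Mbps × 7560 s = 129,624 Mb = 16,203 MB.
Capacity: 40 TB = 320,000,000 Mb; 2468.68 items → 2468 complete.

2468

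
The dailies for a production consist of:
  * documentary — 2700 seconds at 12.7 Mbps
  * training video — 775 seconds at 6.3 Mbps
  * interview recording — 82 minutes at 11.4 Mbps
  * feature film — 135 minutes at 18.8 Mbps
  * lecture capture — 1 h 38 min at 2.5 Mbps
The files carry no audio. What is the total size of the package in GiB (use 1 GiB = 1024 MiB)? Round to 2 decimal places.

documentary: 12.700 Mbps × 2700 s = 34290.0 Mb
training video: 6.300 Mbps × 775 s = 4882.5 Mb
interview recording: 11.400 Mbps × 4920 s = 56088.0 Mb
feature film: 18.800 Mbps × 8100 s = 152280.0 Mb
lecture capture: 2.500 Mbps × 5880 s = 14700.0 Mb
Total: 262240.5 Mb = 32780.1 MB.
= 30.53 GiB.

30.53 GiB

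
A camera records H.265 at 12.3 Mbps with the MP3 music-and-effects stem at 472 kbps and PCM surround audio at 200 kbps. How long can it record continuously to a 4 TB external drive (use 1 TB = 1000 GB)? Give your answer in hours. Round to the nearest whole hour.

Audio total: 472 + 200 = 672 kbps = 0.672 Mbps.
Total bitrate: 12.3 + 0.672 = 12.972 Mbps.
Capacity: 4 TB = 32,000,000 Mb.
Recording time: 32,000,000 / 12.972 = 2,466,852 s ≈ 685 hours.

685 hours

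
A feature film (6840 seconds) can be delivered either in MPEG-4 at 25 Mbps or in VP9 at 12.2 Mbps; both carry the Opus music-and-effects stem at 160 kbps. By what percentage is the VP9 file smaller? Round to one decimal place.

50.9%

Audio: 160 kbps = 0.160 Mbps.
MPEG-4: 25.160 Mbps × 6840 s = 172094.4 Mb = 21.512 GB.
VP9: 12.360 Mbps × 6840 s = 84542.4 Mb = 10.568 GB.
Reduction: (1 − 10.568/21.512) × 100 = 50.87%.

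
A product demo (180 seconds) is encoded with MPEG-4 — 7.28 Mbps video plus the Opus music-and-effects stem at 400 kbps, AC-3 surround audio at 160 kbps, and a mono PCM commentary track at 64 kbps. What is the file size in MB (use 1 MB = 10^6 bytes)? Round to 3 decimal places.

Audio total: 400 + 160 + 64 = 624 kbps = 0.624 Mbps.
Total bitrate: 7.28 + 0.624 = 7.904 Mbps.
Stream data: 7.904 Mbps × 180 s = 1422.7 Mb.
1,423 Mb ÷ 8 = 177.8 MB → 177.8 MB.

177.840 MB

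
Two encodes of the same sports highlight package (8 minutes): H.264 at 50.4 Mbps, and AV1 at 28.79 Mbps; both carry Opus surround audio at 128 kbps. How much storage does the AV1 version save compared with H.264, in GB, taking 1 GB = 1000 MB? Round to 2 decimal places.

8 min = 480 s
Audio: 128 kbps = 0.128 Mbps.
H.264: 50.528 Mbps × 480 s = 24253.4 Mb = 3.032 GB.
AV1: 28.918 Mbps × 480 s = 13880.6 Mb = 1.735 GB.
Saving: 3.032 − 1.735 = 1.297 GB.

1.30 GB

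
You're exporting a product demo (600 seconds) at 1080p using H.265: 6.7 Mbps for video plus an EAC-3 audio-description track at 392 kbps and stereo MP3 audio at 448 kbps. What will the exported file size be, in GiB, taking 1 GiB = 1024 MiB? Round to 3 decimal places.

0.527 GiB

Audio total: 392 + 448 = 840 kbps = 0.840 Mbps.
Total bitrate: 6.7 + 0.840 = 7.540 Mbps.
Stream data: 7.540 Mbps × 600 s = 4524.0 Mb.
4,524 Mb = 565,500,000 bytes ÷ 1,073,741,824 = 0.5267 GiB.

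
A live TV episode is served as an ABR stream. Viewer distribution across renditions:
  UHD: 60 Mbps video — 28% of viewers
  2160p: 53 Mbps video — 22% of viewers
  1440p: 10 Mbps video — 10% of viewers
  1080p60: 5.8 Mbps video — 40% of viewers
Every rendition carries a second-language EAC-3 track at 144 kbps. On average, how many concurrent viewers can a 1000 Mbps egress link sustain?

Audio: 144 kbps = 0.144 Mbps.
Average per-viewer bitrate: 0.28×60.144 + 0.22×53.144 + 0.10×10.144 + 0.40×5.944 = 31.924 Mbps.
1000 Mbps = 1,000 Mbps; 1,000 / 31.924 = 31.32 → 31.

31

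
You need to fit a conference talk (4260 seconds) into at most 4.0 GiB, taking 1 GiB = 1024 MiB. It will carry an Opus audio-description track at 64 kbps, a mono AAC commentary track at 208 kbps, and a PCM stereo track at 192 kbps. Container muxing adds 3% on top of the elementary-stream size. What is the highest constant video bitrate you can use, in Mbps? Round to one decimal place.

Budget: 4.0 GiB = 34359.7 Mb.
Stream payload after overhead: 34359.7 / 1.03 = 33359.0 Mb.
Total bitrate budget: 33359.0 Mb / 4260 s = 7.831 Mbps.
Audio total: 64 + 208 + 192 = 464 kbps = 0.464 Mbps.
Video: 7.831 − 0.464 = 7.367 Mbps.

7.4 Mbps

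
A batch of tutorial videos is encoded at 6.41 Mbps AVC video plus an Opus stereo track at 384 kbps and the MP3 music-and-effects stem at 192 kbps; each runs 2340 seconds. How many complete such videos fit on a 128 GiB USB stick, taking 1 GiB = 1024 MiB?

Audio total: 384 + 192 = 576 kbps = 0.576 Mbps.
Total bitrate: 6.986 Mbps.
Per item: 6.986 Mbps × 2340 s = 16,347 Mb = 2,043 MB.
Capacity: 128 GiB = 1,099,512 Mb; 67.26 items → 67 complete.

67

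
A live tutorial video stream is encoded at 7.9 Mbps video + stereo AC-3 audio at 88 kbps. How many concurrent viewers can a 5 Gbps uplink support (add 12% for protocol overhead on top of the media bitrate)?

Audio: 88 kbps = 0.088 Mbps.
Per-viewer media rate: 7.988 Mbps.
On the wire with 12% overhead: 8.947 Mbps.
5 Gbps = 5,000 Mbps; 5,000 / 8.947 = 558.87 → 558 viewers.

558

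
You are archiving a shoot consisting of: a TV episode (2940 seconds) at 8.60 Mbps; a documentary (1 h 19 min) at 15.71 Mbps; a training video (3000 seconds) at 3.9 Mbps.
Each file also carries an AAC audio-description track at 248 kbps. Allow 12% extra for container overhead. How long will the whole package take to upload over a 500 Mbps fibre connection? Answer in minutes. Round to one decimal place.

4.3 minutes

Audio: 248 kbps = 0.248 Mbps.
TV episode: 8.848 Mbps × 2940 s × 1.12 = 29134.7 Mb
documentary: 15.958 Mbps × 4740 s × 1.12 = 84717.8 Mb
training video: 4.148 Mbps × 3000 s × 1.12 = 13937.3 Mb
Total: 127789.8 Mb = 15973.7 MB.
At 500 Mbps: 127789.8 / 500 = 256 s ≈ 4.26 minutes.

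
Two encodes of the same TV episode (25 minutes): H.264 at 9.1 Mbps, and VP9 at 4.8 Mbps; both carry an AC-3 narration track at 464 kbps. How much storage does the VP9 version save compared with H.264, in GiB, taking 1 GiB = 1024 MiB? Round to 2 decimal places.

0.75 GiB

25 min = 1500 s
Audio: 464 kbps = 0.464 Mbps.
H.264: 9.564 Mbps × 1500 s = 14346.0 Mb = 1.670 GiB.
VP9: 5.264 Mbps × 1500 s = 7896.0 Mb = 0.919 GiB.
Saving: 1.670 − 0.919 = 0.751 GiB.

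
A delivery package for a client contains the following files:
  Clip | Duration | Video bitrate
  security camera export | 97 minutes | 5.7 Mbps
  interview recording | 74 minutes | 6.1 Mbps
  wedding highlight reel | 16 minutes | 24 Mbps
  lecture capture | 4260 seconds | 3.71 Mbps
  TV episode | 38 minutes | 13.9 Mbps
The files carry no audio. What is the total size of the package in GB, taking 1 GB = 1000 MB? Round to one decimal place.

security camera export: 5.700 Mbps × 5820 s = 33174.0 Mb
interview recording: 6.100 Mbps × 4440 s = 27084.0 Mb
wedding highlight reel: 24.000 Mbps × 960 s = 23040.0 Mb
lecture capture: 3.710 Mbps × 4260 s = 15804.6 Mb
TV episode: 13.900 Mbps × 2280 s = 31692.0 Mb
Total: 130794.6 Mb = 16349.3 MB.
= 16.35 GB.

16.3 GB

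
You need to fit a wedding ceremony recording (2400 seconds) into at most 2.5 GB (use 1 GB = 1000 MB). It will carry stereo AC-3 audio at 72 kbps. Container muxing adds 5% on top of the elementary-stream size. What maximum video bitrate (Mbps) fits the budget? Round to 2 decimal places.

7.86 Mbps

Budget: 2.5 GB = 20000.0 Mb.
Stream payload after overhead: 20000.0 / 1.05 = 19047.6 Mb.
Total bitrate budget: 19047.6 Mb / 2400 s = 7.937 Mbps.
Audio: 72 kbps = 0.072 Mbps.
Video: 7.937 − 0.072 = 7.865 Mbps.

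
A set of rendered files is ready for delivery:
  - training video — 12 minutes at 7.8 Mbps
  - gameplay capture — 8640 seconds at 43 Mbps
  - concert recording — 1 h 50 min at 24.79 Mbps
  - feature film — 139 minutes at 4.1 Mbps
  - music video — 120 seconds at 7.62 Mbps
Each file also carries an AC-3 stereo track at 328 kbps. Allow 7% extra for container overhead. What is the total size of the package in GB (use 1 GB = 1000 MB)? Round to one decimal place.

78.1 GB

Audio: 328 kbps = 0.328 Mbps.
training video: 8.128 Mbps × 720 s × 1.07 = 6261.8 Mb
gameplay capture: 43.328 Mbps × 8640 s × 1.07 = 400558.7 Mb
concert recording: 25.118 Mbps × 6600 s × 1.07 = 177383.3 Mb
feature film: 4.428 Mbps × 8340 s × 1.07 = 39514.6 Mb
music video: 7.948 Mbps × 120 s × 1.07 = 1020.5 Mb
Total: 624738.9 Mb = 78092.4 MB.
= 78.09 GB.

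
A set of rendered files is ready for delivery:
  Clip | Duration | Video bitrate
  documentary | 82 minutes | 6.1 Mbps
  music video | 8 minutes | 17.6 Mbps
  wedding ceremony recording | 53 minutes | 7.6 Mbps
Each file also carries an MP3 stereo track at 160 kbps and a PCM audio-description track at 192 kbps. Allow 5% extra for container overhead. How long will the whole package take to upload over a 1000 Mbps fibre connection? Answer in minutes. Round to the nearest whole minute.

1 minutes

Audio total: 160 + 192 = 352 kbps = 0.352 Mbps.
documentary: 6.452 Mbps × 4920 s × 1.05 = 33331.0 Mb
music video: 17.952 Mbps × 480 s × 1.05 = 9047.8 Mb
wedding ceremony recording: 7.952 Mbps × 3180 s × 1.05 = 26551.7 Mb
Total: 68930.6 Mb = 8616.3 MB.
At 1000 Mbps: 68930.6 / 1000 = 69 s ≈ 1.15 minutes.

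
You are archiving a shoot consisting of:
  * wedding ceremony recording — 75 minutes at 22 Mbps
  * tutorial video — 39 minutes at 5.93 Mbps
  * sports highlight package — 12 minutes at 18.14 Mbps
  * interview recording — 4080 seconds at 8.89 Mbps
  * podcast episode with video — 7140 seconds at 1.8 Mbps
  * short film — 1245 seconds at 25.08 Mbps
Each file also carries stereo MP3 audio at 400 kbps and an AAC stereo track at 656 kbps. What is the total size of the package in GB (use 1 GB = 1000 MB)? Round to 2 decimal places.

28.43 GB

Audio total: 400 + 656 = 1056 kbps = 1.056 Mbps.
wedding ceremony recording: 23.056 Mbps × 4500 s = 103752.0 Mb
tutorial video: 6.986 Mbps × 2340 s = 16347.2 Mb
sports highlight package: 19.196 Mbps × 720 s = 13821.1 Mb
interview recording: 9.946 Mbps × 4080 s = 40579.7 Mb
podcast episode with video: 2.856 Mbps × 7140 s = 20391.8 Mb
short film: 26.136 Mbps × 1245 s = 32539.3 Mb
Total: 227431.2 Mb = 28428.9 MB.
= 28.43 GB.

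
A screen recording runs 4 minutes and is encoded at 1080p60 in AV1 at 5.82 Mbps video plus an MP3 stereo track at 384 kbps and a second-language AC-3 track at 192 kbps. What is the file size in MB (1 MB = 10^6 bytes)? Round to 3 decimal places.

4 min = 240 s
Audio total: 384 + 192 = 576 kbps = 0.576 Mbps.
Total bitrate: 5.82 + 0.576 = 6.396 Mbps.
Stream data: 6.396 Mbps × 240 s = 1535.0 Mb.
1,535 Mb ÷ 8 = 191.9 MB → 191.9 MB.

191.880 MB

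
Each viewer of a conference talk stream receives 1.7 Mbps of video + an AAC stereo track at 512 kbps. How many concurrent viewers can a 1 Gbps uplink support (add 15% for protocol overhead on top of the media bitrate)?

393

Audio: 512 kbps = 0.512 Mbps.
Per-viewer media rate: 2.212 Mbps.
On the wire with 15% overhead: 2.544 Mbps.
1 Gbps = 1,000 Mbps; 1,000 / 2.544 = 393.11 → 393 viewers.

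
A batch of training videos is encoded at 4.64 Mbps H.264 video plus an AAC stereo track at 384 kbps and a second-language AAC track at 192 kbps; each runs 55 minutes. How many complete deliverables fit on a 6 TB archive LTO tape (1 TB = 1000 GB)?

55 min = 3300 s
Audio total: 384 + 192 = 576 kbps = 0.576 Mbps.
Total bitrate: 5.216 Mbps.
Per item: 5.216 Mbps × 3300 s = 17,213 Mb = 2,152 MB.
Capacity: 6 TB = 48,000,000 Mb; 2788.62 items → 2788 complete.

2788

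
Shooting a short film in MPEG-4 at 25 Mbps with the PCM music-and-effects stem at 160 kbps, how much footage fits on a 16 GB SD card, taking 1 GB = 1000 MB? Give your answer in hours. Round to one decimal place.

1.4 hours

Audio: 160 kbps = 0.160 Mbps.
Total bitrate: 25 + 0.160 = 25.160 Mbps.
Capacity: 16 GB = 128,000 Mb.
Recording time: 128,000 / 25.160 = 5,087 s ≈ 1.41 hours.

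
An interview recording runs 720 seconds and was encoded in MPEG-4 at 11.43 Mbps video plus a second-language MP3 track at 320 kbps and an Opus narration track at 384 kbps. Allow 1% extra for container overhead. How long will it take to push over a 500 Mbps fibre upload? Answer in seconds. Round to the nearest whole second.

Audio total: 320 + 384 = 704 kbps = 0.704 Mbps.
Total bitrate: 12.134 Mbps.
File: 12.134 Mbps × 720 s = 8736.5 Mb.
With 1% container overhead: ×1.01. → 8823.8 Mb.
At 500 Mbps: 8823.8 / 500 = 17.6 s ≈ 17.6 seconds.

18 seconds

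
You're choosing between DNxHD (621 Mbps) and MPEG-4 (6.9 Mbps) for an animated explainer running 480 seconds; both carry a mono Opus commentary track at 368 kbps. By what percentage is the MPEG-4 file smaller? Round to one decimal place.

Audio: 368 kbps = 0.368 Mbps.
DNxHD: 621.368 Mbps × 480 s = 298256.6 Mb = 37.282 GB.
MPEG-4: 7.268 Mbps × 480 s = 3488.6 Mb = 0.436 GB.
Reduction: (1 − 0.436/37.282) × 100 = 98.83%.

98.8%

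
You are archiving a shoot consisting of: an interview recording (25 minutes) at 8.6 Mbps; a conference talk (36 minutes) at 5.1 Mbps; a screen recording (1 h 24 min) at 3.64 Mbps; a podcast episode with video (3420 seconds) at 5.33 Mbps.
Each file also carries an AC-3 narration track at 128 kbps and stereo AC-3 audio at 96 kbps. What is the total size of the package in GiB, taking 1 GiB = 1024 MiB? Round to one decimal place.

7.4 GiB

Audio total: 128 + 96 = 224 kbps = 0.224 Mbps.
interview recording: 8.824 Mbps × 1500 s = 13236.0 Mb
conference talk: 5.324 Mbps × 2160 s = 11499.8 Mb
screen recording: 3.864 Mbps × 5040 s = 19474.6 Mb
podcast episode with video: 5.554 Mbps × 3420 s = 18994.7 Mb
Total: 63205.1 Mb = 7900.6 MB.
= 7.358 GiB.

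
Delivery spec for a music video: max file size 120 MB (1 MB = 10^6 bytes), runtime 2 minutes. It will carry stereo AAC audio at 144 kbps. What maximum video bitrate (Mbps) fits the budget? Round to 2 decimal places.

7.86 Mbps

Budget: 120 MB = 960.0 Mb.
2 min = 120 s
Total bitrate budget: 960.0 Mb / 120 s = 8.000 Mbps.
Audio: 144 kbps = 0.144 Mbps.
Video: 8.000 − 0.144 = 7.856 Mbps.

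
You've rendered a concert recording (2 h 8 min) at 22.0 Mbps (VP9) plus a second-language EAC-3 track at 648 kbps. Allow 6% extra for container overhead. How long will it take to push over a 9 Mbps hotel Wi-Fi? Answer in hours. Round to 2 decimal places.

2 h 8 min = 128 min = 7680 s
Audio: 648 kbps = 0.648 Mbps.
Total bitrate: 22.648 Mbps.
File: 22.648 Mbps × 7680 s = 173936.6 Mb.
With 6% container overhead: ×1.06. → 184372.8 Mb.
At 9 Mbps: 184372.8 / 9 = 20485.9 s ≈ 5.69 hours.

5.69 hours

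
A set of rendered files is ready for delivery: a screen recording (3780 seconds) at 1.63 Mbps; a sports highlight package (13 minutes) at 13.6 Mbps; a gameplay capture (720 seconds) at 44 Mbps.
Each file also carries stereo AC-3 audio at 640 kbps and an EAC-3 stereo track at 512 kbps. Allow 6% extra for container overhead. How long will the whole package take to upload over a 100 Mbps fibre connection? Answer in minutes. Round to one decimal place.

9.6 minutes

Audio total: 640 + 512 = 1152 kbps = 1.152 Mbps.
screen recording: 2.782 Mbps × 3780 s × 1.06 = 11146.9 Mb
sports highlight package: 14.752 Mbps × 780 s × 1.06 = 12197.0 Mb
gameplay capture: 45.152 Mbps × 720 s × 1.06 = 34460.0 Mb
Total: 57803.9 Mb = 7225.5 MB.
At 100 Mbps: 57803.9 / 100 = 578 s ≈ 9.63 minutes.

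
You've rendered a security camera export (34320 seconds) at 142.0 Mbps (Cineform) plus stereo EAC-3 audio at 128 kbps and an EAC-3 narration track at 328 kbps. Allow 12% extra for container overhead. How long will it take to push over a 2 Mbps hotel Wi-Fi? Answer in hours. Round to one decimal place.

760.5 hours

Audio total: 128 + 328 = 456 kbps = 0.456 Mbps.
Total bitrate: 142.456 Mbps.
File: 142.456 Mbps × 34320 s = 4889089.9 Mb.
With 12% container overhead: ×1.12. → 5475780.7 Mb.
At 2 Mbps: 5475780.7 / 2 = 2737890.4 s ≈ 761 hours.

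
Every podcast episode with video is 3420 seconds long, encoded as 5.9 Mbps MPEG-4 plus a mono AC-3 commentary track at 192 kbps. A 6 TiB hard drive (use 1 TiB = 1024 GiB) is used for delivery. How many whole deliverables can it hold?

Audio: 192 kbps = 0.192 Mbps.
Total bitrate: 6.092 Mbps.
Per item: 6.092 Mbps × 3420 s = 20,835 Mb = 2,604 MB.
Capacity: 6 TiB = 52,776,558 Mb; 2533.12 items → 2533 complete.

2533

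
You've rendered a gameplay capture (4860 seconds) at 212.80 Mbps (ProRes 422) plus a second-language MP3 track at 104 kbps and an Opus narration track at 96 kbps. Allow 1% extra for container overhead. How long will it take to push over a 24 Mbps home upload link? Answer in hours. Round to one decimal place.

12.1 hours

Audio total: 104 + 96 = 200 kbps = 0.200 Mbps.
Total bitrate: 213.000 Mbps.
File: 213.000 Mbps × 4860 s = 1035180.0 Mb.
With 1% container overhead: ×1.01. → 1045531.8 Mb.
At 24 Mbps: 1045531.8 / 24 = 43563.8 s ≈ 12.1 hours.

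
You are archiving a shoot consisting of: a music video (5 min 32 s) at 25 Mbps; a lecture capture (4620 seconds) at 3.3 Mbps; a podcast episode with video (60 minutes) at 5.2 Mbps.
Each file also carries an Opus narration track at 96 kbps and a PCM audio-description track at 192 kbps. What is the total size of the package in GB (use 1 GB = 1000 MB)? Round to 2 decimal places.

5.59 GB

Audio total: 96 + 192 = 288 kbps = 0.288 Mbps.
music video: 25.288 Mbps × 332 s = 8395.6 Mb
lecture capture: 3.588 Mbps × 4620 s = 16576.6 Mb
podcast episode with video: 5.488 Mbps × 3600 s = 19756.8 Mb
Total: 44729.0 Mb = 5591.1 MB.
= 5.591 GB.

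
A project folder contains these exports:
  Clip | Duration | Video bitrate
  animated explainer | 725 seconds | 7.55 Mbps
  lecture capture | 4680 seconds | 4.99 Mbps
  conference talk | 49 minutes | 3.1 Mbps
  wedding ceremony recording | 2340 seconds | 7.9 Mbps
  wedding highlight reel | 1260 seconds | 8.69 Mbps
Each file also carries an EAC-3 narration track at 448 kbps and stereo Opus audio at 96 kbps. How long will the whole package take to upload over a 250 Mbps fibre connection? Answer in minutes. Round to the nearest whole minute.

5 minutes

Audio total: 448 + 96 = 544 kbps = 0.544 Mbps.
animated explainer: 8.094 Mbps × 725 s = 5868.1 Mb
lecture capture: 5.534 Mbps × 4680 s = 25899.1 Mb
conference talk: 3.644 Mbps × 2940 s = 10713.4 Mb
wedding ceremony recording: 8.444 Mbps × 2340 s = 19759.0 Mb
wedding highlight reel: 9.234 Mbps × 1260 s = 11634.8 Mb
Total: 73874.4 Mb = 9234.3 MB.
At 250 Mbps: 73874.4 / 250 = 295 s ≈ 4.92 minutes.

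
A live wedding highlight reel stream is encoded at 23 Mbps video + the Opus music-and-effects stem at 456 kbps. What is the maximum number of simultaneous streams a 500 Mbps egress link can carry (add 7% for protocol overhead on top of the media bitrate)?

Audio: 456 kbps = 0.456 Mbps.
Per-viewer media rate: 23.456 Mbps.
On the wire with 7% overhead: 25.098 Mbps.
500 Mbps = 500.0 Mbps; 500.0 / 25.098 = 19.92 → 19 viewers.

19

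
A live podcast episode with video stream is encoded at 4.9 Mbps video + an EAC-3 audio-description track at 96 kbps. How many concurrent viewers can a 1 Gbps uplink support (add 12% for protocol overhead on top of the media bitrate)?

178

Audio: 96 kbps = 0.096 Mbps.
Per-viewer media rate: 4.996 Mbps.
On the wire with 12% overhead: 5.596 Mbps.
1 Gbps = 1,000 Mbps; 1,000 / 5.596 = 178.71 → 178 viewers.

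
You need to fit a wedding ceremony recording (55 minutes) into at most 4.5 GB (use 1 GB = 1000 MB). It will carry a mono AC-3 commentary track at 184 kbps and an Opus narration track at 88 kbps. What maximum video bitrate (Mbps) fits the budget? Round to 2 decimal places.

Budget: 4.5 GB = 36000.0 Mb.
55 min = 3300 s
Total bitrate budget: 36000.0 Mb / 3300 s = 10.909 Mbps.
Audio total: 184 + 88 = 272 kbps = 0.272 Mbps.
Video: 10.909 − 0.272 = 10.637 Mbps.

10.64 Mbps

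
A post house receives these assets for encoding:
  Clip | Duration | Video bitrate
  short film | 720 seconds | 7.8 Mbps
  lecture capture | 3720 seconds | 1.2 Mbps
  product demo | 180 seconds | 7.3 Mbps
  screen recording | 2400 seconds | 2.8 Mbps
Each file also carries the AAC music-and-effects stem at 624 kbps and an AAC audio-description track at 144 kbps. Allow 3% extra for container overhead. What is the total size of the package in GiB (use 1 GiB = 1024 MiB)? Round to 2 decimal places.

Audio total: 624 + 144 = 768 kbps = 0.768 Mbps.
short film: 8.568 Mbps × 720 s × 1.03 = 6354.0 Mb
lecture capture: 1.968 Mbps × 3720 s × 1.03 = 7540.6 Mb
product demo: 8.068 Mbps × 180 s × 1.03 = 1495.8 Mb
screen recording: 3.568 Mbps × 2400 s × 1.03 = 8820.1 Mb
Total: 24210.5 Mb = 3026.3 MB.
= 2.818 GiB.

2.82 GiB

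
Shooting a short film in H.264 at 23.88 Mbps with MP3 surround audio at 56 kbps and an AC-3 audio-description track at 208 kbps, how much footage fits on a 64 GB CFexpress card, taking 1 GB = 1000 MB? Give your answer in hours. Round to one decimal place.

5.9 hours

Audio total: 56 + 208 = 264 kbps = 0.264 Mbps.
Total bitrate: 23.88 + 0.264 = 24.144 Mbps.
Capacity: 64 GB = 512,000 Mb.
Recording time: 512,000 / 24.144 = 21,206 s ≈ 5.89 hours.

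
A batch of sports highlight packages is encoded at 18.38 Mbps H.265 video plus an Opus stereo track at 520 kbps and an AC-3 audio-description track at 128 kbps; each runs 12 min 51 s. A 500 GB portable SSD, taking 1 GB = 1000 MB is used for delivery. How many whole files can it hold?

12 min 51 s = 771 s
Audio total: 520 + 128 = 648 kbps = 0.648 Mbps.
Total bitrate: 19.028 Mbps.
Per item: 19.028 Mbps × 771 s = 14,671 Mb = 1,834 MB.
Capacity: 500 GB = 4,000,000 Mb; 272.65 items → 272 complete.

272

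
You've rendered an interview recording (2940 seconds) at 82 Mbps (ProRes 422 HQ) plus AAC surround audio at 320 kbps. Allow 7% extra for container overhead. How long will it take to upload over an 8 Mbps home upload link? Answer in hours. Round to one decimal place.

Audio: 320 kbps = 0.320 Mbps.
Total bitrate: 82.320 Mbps.
File: 82.320 Mbps × 2940 s = 242020.8 Mb.
With 7% container overhead: ×1.07. → 258962.3 Mb.
At 8 Mbps: 258962.3 / 8 = 32370.3 s ≈ 8.99 hours.

9.0 hours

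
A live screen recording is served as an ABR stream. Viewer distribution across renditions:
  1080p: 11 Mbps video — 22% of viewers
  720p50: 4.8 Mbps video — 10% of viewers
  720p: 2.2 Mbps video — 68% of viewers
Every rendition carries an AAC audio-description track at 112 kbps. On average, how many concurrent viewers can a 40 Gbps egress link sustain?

8873

Audio: 112 kbps = 0.112 Mbps.
Average per-viewer bitrate: 0.22×11.112 + 0.10×4.912 + 0.68×2.312 = 4.508 Mbps.
40 Gbps = 40,000 Mbps; 40,000 / 4.508 = 8873.11 → 8873.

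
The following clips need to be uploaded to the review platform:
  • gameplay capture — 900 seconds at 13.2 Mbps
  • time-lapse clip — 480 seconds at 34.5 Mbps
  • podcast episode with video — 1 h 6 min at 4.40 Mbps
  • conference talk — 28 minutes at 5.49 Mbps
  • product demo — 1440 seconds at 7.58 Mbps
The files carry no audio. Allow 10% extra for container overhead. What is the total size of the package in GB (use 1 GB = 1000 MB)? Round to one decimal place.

9.1 GB

gameplay capture: 13.200 Mbps × 900 s × 1.10 = 13068.0 Mb
time-lapse clip: 34.500 Mbps × 480 s × 1.10 = 18216.0 Mb
podcast episode with video: 4.400 Mbps × 3960 s × 1.10 = 19166.4 Mb
conference talk: 5.490 Mbps × 1680 s × 1.10 = 10145.5 Mb
product demo: 7.580 Mbps × 1440 s × 1.10 = 12006.7 Mb
Total: 72602.6 Mb = 9075.3 MB.
= 9.075 GB.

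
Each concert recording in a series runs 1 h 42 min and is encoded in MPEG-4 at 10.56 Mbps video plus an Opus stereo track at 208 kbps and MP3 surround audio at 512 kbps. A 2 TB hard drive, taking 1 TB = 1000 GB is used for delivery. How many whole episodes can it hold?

231

1 h 42 min = 102 min = 6120 s
Audio total: 208 + 512 = 720 kbps = 0.720 Mbps.
Total bitrate: 11.280 Mbps.
Per item: 11.280 Mbps × 6120 s = 69,034 Mb = 8,629 MB.
Capacity: 2 TB = 16,000,000 Mb; 231.77 items → 231 complete.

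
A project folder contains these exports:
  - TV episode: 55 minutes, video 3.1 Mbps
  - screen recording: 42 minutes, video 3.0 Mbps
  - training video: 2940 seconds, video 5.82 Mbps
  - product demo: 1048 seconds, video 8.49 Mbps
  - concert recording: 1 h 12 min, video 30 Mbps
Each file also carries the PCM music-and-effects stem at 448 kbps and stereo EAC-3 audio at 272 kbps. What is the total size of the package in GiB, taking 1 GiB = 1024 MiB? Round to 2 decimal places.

Audio total: 448 + 272 = 720 kbps = 0.720 Mbps.
TV episode: 3.820 Mbps × 3300 s = 12606.0 Mb
screen recording: 3.720 Mbps × 2520 s = 9374.4 Mb
training video: 6.540 Mbps × 2940 s = 19227.6 Mb
product demo: 9.210 Mbps × 1048 s = 9652.1 Mb
concert recording: 30.720 Mbps × 4320 s = 132710.4 Mb
Total: 183570.5 Mb = 22946.3 MB.
= 21.37 GiB.

21.37 GiB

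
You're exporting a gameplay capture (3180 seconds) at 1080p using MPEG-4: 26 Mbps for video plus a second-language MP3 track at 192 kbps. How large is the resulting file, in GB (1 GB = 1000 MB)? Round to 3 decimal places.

10.411 GB

Audio: 192 kbps = 0.192 Mbps.
Total bitrate: 26 + 0.192 = 26.192 Mbps.
Stream data: 26.192 Mbps × 3180 s = 83290.6 Mb.
83,291 Mb ÷ 8 = 10,411 MB → 10.41 GB.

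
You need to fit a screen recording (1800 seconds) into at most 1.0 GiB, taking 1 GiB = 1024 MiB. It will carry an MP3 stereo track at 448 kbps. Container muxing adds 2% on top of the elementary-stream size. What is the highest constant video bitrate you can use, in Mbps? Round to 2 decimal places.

Budget: 1.0 GiB = 8589.9 Mb.
Stream payload after overhead: 8589.9 / 1.02 = 8421.5 Mb.
Total bitrate budget: 8421.5 Mb / 1800 s = 4.679 Mbps.
Audio: 448 kbps = 0.448 Mbps.
Video: 4.679 − 0.448 = 4.231 Mbps.

4.23 Mbps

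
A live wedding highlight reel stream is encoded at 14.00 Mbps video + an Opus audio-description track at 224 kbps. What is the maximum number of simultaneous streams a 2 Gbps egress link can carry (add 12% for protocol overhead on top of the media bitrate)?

Audio: 224 kbps = 0.224 Mbps.
Per-viewer media rate: 14.224 Mbps.
On the wire with 12% overhead: 15.931 Mbps.
2 Gbps = 2,000 Mbps; 2,000 / 15.931 = 125.54 → 125 viewers.

125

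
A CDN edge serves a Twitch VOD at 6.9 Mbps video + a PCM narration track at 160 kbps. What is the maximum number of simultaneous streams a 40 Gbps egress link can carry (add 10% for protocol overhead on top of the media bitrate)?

5150

Audio: 160 kbps = 0.160 Mbps.
Per-viewer media rate: 7.060 Mbps.
On the wire with 10% overhead: 7.766 Mbps.
40 Gbps = 40,000 Mbps; 40,000 / 7.766 = 5150.66 → 5150 viewers.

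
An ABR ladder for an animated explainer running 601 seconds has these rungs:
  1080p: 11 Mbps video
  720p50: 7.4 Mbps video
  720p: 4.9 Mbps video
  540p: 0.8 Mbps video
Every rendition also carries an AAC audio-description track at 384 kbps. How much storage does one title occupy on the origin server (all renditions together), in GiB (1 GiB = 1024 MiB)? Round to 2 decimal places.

Audio: 384 kbps = 0.384 Mbps.
Sum of rendition bitrates: (11+0.384) + (7.4+0.384) + (4.9+0.384) + (0.8+0.384) = 25.636 Mbps.
× 601 s = 15,407 Mb = 1,926 MB = 1.794 GiB.

1.79 GiB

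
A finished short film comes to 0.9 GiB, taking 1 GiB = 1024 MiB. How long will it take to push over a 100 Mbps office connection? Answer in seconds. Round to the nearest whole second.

File: 0.9 GiB = 7730.9 Mb.
At 100 Mbps: 7730.9 / 100 = 77.3 s ≈ 77.3 seconds.

77 seconds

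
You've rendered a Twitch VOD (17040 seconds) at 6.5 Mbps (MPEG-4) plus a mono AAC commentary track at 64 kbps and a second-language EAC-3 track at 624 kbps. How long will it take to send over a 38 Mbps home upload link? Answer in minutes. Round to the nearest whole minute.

54 minutes

Audio total: 64 + 624 = 688 kbps = 0.688 Mbps.
Total bitrate: 7.188 Mbps.
File: 7.188 Mbps × 17040 s = 122483.5 Mb.
At 38 Mbps: 122483.5 / 38 = 3223.3 s ≈ 53.7 minutes.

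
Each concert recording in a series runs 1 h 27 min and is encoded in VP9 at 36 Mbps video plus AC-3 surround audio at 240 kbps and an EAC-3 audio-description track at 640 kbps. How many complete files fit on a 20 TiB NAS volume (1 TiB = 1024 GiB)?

913

1 h 27 min = 87 min = 5220 s
Audio total: 240 + 640 = 880 kbps = 0.880 Mbps.
Total bitrate: 36.880 Mbps.
Per item: 36.880 Mbps × 5220 s = 192,514 Mb = 24,064 MB.
Capacity: 20 TiB = 175,921,860 Mb; 913.82 items → 913 complete.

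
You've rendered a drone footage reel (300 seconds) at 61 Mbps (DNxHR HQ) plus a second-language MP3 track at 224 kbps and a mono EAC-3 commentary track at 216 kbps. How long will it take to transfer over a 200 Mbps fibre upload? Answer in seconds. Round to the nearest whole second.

Audio total: 224 + 216 = 440 kbps = 0.440 Mbps.
Total bitrate: 61.440 Mbps.
File: 61.440 Mbps × 300 s = 18432.0 Mb.
At 200 Mbps: 18432.0 / 200 = 92.2 s ≈ 92.2 seconds.

92 seconds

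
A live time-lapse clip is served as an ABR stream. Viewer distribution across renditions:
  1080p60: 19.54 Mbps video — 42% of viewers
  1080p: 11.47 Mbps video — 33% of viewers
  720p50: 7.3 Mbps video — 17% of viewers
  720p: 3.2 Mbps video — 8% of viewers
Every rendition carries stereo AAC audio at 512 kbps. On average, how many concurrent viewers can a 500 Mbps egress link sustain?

35

Audio: 512 kbps = 0.512 Mbps.
Average per-viewer bitrate: 0.42×20.052 + 0.33×11.982 + 0.17×7.812 + 0.08×3.712 = 14.001 Mbps.
500 Mbps = 500.0 Mbps; 500.0 / 14.001 = 35.71 → 35.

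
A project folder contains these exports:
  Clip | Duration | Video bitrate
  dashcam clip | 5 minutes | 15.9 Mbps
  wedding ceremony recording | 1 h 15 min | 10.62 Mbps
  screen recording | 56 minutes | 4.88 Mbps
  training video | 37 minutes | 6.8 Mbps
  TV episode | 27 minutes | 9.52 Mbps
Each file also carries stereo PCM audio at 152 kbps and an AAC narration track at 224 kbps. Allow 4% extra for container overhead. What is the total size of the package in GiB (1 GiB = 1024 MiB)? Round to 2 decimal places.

12.59 GiB

Audio total: 152 + 224 = 376 kbps = 0.376 Mbps.
dashcam clip: 16.276 Mbps × 300 s × 1.04 = 5078.1 Mb
wedding ceremony recording: 10.996 Mbps × 4500 s × 1.04 = 51461.3 Mb
screen recording: 5.256 Mbps × 3360 s × 1.04 = 18366.6 Mb
training video: 7.176 Mbps × 2220 s × 1.04 = 16567.9 Mb
TV episode: 9.896 Mbps × 1620 s × 1.04 = 16672.8 Mb
Total: 108146.7 Mb = 13518.3 MB.
= 12.59 GiB.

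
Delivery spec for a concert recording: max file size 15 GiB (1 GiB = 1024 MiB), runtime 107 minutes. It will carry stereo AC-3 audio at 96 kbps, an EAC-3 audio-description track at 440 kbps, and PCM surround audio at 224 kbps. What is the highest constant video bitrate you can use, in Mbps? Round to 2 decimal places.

Budget: 15 GiB = 128849.0 Mb.
107 min = 6420 s
Total bitrate budget: 128849.0 Mb / 6420 s = 20.070 Mbps.
Audio total: 96 + 440 + 224 = 760 kbps = 0.760 Mbps.
Video: 20.070 − 0.760 = 19.310 Mbps.

19.31 Mbps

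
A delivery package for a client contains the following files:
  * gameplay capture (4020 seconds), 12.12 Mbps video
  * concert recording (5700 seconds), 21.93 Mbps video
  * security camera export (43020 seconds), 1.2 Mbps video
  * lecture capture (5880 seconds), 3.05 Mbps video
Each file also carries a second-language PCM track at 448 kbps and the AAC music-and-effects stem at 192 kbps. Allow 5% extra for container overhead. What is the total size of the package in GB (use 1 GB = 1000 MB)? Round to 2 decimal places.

36.85 GB

Audio total: 448 + 192 = 640 kbps = 0.640 Mbps.
gameplay capture: 12.760 Mbps × 4020 s × 1.05 = 53860.0 Mb
concert recording: 22.570 Mbps × 5700 s × 1.05 = 135081.5 Mb
security camera export: 1.840 Mbps × 43020 s × 1.05 = 83114.6 Mb
lecture capture: 3.690 Mbps × 5880 s × 1.05 = 22782.1 Mb
Total: 294838.1 Mb = 36854.8 MB.
= 36.85 GB.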